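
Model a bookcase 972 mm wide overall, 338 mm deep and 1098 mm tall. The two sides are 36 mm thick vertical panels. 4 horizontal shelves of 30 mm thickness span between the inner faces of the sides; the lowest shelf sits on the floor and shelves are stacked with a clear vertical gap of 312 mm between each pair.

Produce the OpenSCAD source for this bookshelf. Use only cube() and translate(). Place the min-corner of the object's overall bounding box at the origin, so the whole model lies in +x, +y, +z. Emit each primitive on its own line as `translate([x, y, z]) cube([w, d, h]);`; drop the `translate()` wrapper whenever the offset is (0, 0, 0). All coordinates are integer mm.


cube([36, 338, 1098]);
translate([936, 0, 0]) cube([36, 338, 1098]);
translate([36, 0, 0]) cube([900, 338, 30]);
translate([36, 0, 342]) cube([900, 338, 30]);
translate([36, 0, 684]) cube([900, 338, 30]);
translate([36, 0, 1026]) cube([900, 338, 30]);


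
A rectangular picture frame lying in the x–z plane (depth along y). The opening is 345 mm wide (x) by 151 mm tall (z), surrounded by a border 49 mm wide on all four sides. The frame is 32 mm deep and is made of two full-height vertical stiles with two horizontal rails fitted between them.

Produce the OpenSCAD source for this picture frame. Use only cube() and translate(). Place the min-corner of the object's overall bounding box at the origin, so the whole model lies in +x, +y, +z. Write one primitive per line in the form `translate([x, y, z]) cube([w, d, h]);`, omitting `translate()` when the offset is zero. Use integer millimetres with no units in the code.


cube([49, 32, 249]);
translate([394, 0, 0]) cube([49, 32, 249]);
translate([49, 0, 0]) cube([345, 32, 49]);
translate([49, 0, 200]) cube([345, 32, 49]);


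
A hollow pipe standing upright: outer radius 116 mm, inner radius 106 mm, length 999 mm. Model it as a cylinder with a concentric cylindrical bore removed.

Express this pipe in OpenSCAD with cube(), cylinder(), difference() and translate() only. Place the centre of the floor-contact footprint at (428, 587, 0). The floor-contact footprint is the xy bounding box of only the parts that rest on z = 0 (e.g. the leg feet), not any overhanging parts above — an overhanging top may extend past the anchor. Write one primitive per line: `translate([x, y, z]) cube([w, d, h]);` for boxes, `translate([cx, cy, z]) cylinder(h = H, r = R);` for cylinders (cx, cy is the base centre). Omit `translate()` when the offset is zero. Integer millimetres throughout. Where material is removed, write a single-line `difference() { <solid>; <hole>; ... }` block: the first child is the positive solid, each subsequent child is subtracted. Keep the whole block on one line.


difference() { translate([428, 587, 0]) cylinder(h = 999, r = 116); translate([428, 587, 0]) cylinder(h = 999, r = 106); }


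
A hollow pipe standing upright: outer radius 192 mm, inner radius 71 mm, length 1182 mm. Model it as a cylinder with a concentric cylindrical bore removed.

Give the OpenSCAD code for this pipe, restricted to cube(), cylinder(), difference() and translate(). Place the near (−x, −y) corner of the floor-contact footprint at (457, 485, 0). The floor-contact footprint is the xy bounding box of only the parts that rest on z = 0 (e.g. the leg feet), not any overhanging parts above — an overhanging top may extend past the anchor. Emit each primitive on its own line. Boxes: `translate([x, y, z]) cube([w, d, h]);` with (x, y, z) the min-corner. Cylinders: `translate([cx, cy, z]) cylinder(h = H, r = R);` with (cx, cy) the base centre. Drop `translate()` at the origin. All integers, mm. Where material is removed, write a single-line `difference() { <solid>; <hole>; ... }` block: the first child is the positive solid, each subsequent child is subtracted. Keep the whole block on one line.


difference() { translate([649, 677, 0]) cylinder(h = 1182, r = 192); translate([649, 677, 0]) cylinder(h = 1182, r = 71); }


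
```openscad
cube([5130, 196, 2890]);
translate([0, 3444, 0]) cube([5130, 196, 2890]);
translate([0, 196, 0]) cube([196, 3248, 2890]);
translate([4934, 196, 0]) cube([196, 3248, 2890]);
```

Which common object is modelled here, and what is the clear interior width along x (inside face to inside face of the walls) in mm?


A house (or room) frame. The interior width is 4738 mm.

Four 2890 mm walls enclosing a rectangle with no floor or roof — a room or house frame. Outside width is 5130 mm and wall thickness is 196 mm, so the interior width is 5130 − 2 × 196 = 4738 mm.


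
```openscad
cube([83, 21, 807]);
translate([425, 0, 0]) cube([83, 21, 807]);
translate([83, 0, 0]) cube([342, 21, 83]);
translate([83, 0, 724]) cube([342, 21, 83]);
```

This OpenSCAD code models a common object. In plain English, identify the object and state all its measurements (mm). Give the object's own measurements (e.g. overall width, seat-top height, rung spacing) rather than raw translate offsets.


A rectangular picture frame lying in the x–z plane (depth along y). The opening is 342 mm wide (x) by 641 mm tall (z), surrounded by a border 83 mm wide on all four sides. The frame is 21 mm deep and is made of two full-height vertical stiles with two horizontal rails fitted between them.


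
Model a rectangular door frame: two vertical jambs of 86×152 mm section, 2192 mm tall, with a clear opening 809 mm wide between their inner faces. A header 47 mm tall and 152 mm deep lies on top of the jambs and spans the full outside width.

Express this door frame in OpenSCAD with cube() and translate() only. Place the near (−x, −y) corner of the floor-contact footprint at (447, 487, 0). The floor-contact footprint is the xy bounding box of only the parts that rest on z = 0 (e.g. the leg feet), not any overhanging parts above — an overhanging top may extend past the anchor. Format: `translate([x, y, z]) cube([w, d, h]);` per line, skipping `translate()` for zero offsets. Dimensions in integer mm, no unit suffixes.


translate([447, 487, 0]) cube([86, 152, 2192]);
translate([1342, 487, 0]) cube([86, 152, 2192]);
translate([447, 487, 2192]) cube([981, 152, 47]);


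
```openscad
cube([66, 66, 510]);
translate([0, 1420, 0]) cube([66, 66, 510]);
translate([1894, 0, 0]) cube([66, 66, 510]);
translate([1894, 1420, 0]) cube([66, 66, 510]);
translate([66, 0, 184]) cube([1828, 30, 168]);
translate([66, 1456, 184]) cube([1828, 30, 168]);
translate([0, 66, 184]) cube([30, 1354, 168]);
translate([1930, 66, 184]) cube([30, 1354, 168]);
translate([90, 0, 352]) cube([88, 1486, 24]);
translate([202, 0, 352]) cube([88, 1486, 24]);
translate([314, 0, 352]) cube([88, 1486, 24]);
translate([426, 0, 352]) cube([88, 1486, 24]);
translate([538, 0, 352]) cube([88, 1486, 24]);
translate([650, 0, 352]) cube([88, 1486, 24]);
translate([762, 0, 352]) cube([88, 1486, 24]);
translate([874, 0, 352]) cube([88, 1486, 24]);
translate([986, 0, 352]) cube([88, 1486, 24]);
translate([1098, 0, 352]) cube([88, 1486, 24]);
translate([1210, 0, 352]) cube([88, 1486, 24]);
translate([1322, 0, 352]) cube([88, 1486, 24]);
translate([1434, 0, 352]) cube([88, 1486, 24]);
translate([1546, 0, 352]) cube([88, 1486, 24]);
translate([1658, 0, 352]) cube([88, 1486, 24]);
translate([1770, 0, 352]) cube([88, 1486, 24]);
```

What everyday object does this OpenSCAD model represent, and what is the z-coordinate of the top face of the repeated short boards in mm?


A bed frame. The slat-top height is 376 mm.

Four posts, four rails, and a row of slats — a bed frame. Slats sit on the rails at z = 184 + 168 = 352; with slat thickness 24, the top is 376 mm.


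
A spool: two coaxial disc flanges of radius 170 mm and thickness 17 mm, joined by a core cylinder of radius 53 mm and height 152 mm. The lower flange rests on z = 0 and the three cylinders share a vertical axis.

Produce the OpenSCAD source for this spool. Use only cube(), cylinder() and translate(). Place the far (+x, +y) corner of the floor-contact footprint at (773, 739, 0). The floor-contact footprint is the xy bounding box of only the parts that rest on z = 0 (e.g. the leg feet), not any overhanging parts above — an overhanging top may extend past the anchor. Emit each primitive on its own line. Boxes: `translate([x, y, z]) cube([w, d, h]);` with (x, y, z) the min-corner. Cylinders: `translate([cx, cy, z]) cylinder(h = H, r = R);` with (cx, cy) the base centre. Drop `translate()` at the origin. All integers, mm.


translate([603, 569, 0]) cylinder(h = 17, r = 170);
translate([603, 569, 17]) cylinder(h = 152, r = 53);
translate([603, 569, 169]) cylinder(h = 17, r = 170);


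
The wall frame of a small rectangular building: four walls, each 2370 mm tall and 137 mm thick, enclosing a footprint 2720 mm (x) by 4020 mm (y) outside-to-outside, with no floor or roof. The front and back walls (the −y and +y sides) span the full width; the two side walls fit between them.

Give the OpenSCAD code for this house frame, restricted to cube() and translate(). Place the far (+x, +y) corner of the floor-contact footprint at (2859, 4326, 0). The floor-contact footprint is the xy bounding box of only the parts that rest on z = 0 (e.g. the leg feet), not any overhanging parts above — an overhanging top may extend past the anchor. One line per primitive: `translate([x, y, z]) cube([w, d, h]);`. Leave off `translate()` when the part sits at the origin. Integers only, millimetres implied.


translate([139, 306, 0]) cube([2720, 137, 2370]);
translate([139, 4189, 0]) cube([2720, 137, 2370]);
translate([139, 443, 0]) cube([137, 3746, 2370]);
translate([2722, 443, 0]) cube([137, 3746, 2370]);


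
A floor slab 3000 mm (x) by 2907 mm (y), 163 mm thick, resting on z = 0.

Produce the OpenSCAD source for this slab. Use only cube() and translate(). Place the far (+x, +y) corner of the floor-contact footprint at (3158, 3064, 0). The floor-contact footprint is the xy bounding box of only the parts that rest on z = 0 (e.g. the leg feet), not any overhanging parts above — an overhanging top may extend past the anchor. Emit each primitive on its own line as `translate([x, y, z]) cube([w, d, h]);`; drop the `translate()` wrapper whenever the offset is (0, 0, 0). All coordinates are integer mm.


translate([158, 157, 0]) cube([3000, 2907, 163]);


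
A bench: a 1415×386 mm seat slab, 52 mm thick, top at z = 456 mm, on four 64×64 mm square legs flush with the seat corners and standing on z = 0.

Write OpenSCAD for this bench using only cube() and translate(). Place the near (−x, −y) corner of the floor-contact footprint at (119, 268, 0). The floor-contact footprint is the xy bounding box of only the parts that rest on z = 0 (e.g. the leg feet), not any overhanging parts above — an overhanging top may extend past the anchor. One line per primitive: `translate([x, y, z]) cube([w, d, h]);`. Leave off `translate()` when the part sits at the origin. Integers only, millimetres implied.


translate([119, 268, 404]) cube([1415, 386, 52]);
translate([119, 268, 0]) cube([64, 64, 404]);
translate([119, 590, 0]) cube([64, 64, 404]);
translate([1470, 268, 0]) cube([64, 64, 404]);
translate([1470, 590, 0]) cube([64, 64, 404]);


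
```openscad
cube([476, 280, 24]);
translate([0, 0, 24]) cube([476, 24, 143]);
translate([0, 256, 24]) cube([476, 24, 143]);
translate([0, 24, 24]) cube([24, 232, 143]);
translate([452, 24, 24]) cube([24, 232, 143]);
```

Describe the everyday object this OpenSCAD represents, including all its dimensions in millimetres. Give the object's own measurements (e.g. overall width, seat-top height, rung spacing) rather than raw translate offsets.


An open-topped rectangular box: outside dimensions 476×280×167 mm, with a uniform wall and base thickness of 24 mm. The base is a full 476×280 slab on the floor; four walls sit on top of the base. The front and back walls (the −y and +y sides) span the full width; the two side walls fit between them.


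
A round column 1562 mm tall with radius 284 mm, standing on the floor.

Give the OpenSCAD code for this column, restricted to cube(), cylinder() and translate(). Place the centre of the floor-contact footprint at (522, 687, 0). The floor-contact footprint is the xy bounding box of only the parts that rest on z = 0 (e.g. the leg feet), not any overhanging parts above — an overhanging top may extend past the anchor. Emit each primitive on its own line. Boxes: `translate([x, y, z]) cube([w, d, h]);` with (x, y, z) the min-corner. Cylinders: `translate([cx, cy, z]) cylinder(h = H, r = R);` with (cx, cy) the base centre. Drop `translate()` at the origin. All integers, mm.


translate([522, 687, 0]) cylinder(h = 1562, r = 284);


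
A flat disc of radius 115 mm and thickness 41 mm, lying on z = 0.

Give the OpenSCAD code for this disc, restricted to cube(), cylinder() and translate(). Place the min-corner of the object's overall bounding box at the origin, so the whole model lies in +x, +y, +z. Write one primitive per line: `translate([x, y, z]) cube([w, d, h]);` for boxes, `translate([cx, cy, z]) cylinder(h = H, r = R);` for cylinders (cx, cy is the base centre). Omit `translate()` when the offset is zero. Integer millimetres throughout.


translate([115, 115, 0]) cylinder(h = 41, r = 115);


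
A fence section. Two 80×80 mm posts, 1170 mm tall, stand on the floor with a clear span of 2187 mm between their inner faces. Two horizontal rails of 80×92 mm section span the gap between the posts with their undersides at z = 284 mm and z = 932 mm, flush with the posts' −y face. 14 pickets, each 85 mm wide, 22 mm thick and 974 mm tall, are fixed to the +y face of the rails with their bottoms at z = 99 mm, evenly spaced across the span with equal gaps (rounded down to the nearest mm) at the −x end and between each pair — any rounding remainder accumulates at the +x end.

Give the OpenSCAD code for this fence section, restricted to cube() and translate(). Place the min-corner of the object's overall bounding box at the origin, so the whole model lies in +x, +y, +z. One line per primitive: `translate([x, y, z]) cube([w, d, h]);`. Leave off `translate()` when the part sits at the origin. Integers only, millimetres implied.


cube([80, 80, 1170]);
translate([2267, 0, 0]) cube([80, 80, 1170]);
translate([80, 0, 284]) cube([2187, 80, 92]);
translate([80, 0, 932]) cube([2187, 80, 92]);
translate([146, 80, 99]) cube([85, 22, 974]);
translate([297, 80, 99]) cube([85, 22, 974]);
translate([448, 80, 99]) cube([85, 22, 974]);
translate([599, 80, 99]) cube([85, 22, 974]);
translate([750, 80, 99]) cube([85, 22, 974]);
translate([901, 80, 99]) cube([85, 22, 974]);
translate([1052, 80, 99]) cube([85, 22, 974]);
translate([1203, 80, 99]) cube([85, 22, 974]);
translate([1354, 80, 99]) cube([85, 22, 974]);
translate([1505, 80, 99]) cube([85, 22, 974]);
translate([1656, 80, 99]) cube([85, 22, 974]);
translate([1807, 80, 99]) cube([85, 22, 974]);
translate([1958, 80, 99]) cube([85, 22, 974]);
translate([2109, 80, 99]) cube([85, 22, 974]);


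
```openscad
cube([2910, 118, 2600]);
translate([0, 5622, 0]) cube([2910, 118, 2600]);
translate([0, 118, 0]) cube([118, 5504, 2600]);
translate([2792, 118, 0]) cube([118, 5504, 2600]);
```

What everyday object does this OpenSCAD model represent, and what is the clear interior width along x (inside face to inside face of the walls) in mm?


A house (or room) frame. The interior width is 2674 mm.

Four 2600 mm walls enclosing a rectangle with no floor or roof — a room or house frame. Outside width is 2910 mm and wall thickness is 118 mm, so the interior width is 2910 − 2 × 118 = 2674 mm.


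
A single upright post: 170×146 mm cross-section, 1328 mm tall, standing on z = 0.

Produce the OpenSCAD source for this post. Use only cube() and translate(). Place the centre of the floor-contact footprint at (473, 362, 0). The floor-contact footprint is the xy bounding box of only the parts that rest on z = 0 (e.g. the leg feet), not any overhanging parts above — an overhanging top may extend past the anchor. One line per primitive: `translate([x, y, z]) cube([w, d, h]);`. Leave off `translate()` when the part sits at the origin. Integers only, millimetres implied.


translate([388, 289, 0]) cube([170, 146, 1328]);


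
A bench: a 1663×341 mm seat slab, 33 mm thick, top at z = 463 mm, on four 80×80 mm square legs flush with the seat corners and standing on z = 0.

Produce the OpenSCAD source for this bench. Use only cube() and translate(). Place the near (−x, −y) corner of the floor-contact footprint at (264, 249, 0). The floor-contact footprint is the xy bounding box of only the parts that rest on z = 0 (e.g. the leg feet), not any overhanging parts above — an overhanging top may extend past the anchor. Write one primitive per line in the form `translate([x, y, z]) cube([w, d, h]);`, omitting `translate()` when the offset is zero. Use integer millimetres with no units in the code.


translate([264, 249, 430]) cube([1663, 341, 33]);
translate([264, 249, 0]) cube([80, 80, 430]);
translate([264, 510, 0]) cube([80, 80, 430]);
translate([1847, 249, 0]) cube([80, 80, 430]);
translate([1847, 510, 0]) cube([80, 80, 430]);


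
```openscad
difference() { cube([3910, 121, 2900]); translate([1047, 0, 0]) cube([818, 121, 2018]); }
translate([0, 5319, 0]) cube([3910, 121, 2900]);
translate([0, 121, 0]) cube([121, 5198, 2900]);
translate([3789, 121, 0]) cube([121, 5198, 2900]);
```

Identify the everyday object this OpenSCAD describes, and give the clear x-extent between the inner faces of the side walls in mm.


A single room. The interior width is 3668 mm.

Four walls enclosing a rectangle with a door in the front wall — a room. Outside width 3910 minus two 121 mm walls gives 3668 mm.


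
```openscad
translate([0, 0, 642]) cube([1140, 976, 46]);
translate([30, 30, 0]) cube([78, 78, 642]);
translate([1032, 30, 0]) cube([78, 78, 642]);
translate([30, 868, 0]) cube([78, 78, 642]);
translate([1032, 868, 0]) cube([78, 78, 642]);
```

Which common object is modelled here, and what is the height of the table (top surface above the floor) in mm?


A table. The table height is 688 mm.

A 1140×976×46 slab sits at z = 642 on four 78 mm square posts — a table. The top surface is at 642 + 46 = 688 mm.


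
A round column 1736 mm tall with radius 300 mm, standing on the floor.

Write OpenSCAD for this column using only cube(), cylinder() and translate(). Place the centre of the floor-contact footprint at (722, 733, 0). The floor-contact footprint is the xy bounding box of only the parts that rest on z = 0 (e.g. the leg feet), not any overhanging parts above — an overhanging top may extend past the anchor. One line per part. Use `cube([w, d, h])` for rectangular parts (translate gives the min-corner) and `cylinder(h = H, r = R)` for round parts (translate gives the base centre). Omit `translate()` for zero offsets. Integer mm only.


translate([722, 733, 0]) cylinder(h = 1736, r = 300);


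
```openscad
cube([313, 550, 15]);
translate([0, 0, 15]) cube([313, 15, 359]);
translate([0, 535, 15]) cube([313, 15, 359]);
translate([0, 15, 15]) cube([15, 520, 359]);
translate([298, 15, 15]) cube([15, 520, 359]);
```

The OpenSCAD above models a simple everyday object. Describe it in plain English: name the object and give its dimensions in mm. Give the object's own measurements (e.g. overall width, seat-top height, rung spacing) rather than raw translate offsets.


An open-topped rectangular box: outside dimensions 313×550×374 mm, with a uniform wall and base thickness of 15 mm. The base is a full 313×550 slab on the floor; four walls sit on top of the base. The front and back walls (the −y and +y sides) span the full width; the two side walls fit between them.


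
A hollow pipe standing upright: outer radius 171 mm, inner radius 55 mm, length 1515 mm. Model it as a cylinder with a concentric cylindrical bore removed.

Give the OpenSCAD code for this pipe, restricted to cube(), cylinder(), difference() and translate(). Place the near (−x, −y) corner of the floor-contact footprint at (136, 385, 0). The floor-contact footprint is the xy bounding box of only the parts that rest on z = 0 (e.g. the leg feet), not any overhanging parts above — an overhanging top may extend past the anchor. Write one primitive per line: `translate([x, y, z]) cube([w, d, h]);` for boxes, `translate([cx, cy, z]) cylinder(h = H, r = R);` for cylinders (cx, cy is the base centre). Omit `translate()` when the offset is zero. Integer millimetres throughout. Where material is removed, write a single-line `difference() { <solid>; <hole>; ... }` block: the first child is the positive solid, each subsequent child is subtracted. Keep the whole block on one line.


difference() { translate([307, 556, 0]) cylinder(h = 1515, r = 171); translate([307, 556, 0]) cylinder(h = 1515, r = 55); }


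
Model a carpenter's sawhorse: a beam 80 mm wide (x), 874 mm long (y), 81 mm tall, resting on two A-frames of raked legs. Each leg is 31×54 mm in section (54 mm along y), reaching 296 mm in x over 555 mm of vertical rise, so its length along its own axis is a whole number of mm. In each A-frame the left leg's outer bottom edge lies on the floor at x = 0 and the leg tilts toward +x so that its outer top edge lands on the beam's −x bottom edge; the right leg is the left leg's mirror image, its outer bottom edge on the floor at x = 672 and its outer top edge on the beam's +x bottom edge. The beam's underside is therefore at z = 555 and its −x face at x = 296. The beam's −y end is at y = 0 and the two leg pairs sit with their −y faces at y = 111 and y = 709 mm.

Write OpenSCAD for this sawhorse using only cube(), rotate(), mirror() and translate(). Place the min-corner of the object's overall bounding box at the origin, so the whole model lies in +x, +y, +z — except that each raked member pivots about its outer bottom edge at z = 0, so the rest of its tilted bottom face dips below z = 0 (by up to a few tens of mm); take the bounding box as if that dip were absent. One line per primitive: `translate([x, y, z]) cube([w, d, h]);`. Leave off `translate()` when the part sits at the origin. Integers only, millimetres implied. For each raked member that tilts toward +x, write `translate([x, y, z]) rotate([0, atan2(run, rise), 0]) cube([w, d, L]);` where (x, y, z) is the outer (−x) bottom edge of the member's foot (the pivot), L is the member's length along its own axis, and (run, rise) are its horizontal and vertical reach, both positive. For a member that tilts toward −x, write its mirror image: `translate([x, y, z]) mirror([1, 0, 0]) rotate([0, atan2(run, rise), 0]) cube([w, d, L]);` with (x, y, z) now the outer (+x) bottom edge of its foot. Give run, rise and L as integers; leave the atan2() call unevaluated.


translate([296, 0, 555]) cube([80, 874, 81]);
translate([0, 111, 0]) rotate([0, atan2(296, 555), 0]) cube([31, 54, 629]);
translate([672, 111, 0]) mirror([1, 0, 0]) rotate([0, atan2(296, 555), 0]) cube([31, 54, 629]);
translate([0, 709, 0]) rotate([0, atan2(296, 555), 0]) cube([31, 54, 629]);
translate([672, 709, 0]) mirror([1, 0, 0]) rotate([0, atan2(296, 555), 0]) cube([31, 54, 629]);


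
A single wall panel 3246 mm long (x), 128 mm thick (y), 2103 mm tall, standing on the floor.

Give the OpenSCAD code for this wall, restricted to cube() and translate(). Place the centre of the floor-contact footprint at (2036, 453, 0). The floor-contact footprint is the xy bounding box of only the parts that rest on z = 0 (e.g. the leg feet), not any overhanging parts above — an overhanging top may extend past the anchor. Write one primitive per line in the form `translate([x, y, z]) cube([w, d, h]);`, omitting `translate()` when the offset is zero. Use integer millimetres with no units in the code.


translate([413, 389, 0]) cube([3246, 128, 2103]);


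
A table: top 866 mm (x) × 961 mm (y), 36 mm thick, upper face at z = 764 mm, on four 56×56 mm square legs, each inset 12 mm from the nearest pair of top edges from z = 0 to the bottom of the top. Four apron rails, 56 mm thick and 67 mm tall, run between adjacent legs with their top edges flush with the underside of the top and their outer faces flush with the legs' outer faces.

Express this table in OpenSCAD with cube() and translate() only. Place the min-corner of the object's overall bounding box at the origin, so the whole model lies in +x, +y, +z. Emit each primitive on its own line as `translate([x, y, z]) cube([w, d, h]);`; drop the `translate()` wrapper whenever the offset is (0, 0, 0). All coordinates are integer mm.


translate([0, 0, 728]) cube([866, 961, 36]);
translate([12, 12, 0]) cube([56, 56, 728]);
translate([798, 12, 0]) cube([56, 56, 728]);
translate([12, 893, 0]) cube([56, 56, 728]);
translate([798, 893, 0]) cube([56, 56, 728]);
translate([68, 12, 661]) cube([730, 56, 67]);
translate([68, 893, 661]) cube([730, 56, 67]);
translate([12, 68, 661]) cube([56, 825, 67]);
translate([798, 68, 661]) cube([56, 825, 67]);


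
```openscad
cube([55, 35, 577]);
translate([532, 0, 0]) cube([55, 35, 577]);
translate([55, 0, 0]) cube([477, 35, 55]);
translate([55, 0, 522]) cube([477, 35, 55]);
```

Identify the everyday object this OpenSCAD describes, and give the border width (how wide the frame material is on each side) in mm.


A picture frame. The border width is 55 mm.

Four thin pieces enclosing a rectangular opening — a picture frame. The two full-height stiles are 577 mm tall; the top rail sits at z = 522 and is 55 mm tall, so the border above the opening is 577 − 522 = 55 mm, matching the stile x-width.


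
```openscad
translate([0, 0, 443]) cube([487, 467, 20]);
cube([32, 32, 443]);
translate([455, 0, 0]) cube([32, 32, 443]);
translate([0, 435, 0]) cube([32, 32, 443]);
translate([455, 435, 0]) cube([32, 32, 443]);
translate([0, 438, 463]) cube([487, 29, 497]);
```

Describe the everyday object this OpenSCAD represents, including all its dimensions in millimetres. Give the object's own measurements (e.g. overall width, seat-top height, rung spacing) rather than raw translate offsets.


A chair. The seat is a 487×467×20 mm slab with its top at z = 463 mm, on four 32×32 mm corner legs (flush with the seat edges, standing on z = 0). A flat backrest 29 mm thick, 497 mm tall, spans the full seat width and rises from the seat top along its +y edge, rear face flush with the rear of the seat.


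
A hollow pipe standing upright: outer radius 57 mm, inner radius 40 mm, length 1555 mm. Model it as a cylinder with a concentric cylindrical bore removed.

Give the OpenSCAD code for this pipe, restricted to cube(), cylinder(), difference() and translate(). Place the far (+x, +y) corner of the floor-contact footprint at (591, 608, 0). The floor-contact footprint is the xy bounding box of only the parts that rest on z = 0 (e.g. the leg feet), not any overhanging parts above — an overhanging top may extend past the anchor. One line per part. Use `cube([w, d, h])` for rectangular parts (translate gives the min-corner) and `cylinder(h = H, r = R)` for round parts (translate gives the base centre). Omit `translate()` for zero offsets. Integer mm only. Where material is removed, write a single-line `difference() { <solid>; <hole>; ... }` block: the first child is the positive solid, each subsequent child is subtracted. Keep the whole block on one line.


difference() { translate([534, 551, 0]) cylinder(h = 1555, r = 57); translate([534, 551, 0]) cylinder(h = 1555, r = 40); }


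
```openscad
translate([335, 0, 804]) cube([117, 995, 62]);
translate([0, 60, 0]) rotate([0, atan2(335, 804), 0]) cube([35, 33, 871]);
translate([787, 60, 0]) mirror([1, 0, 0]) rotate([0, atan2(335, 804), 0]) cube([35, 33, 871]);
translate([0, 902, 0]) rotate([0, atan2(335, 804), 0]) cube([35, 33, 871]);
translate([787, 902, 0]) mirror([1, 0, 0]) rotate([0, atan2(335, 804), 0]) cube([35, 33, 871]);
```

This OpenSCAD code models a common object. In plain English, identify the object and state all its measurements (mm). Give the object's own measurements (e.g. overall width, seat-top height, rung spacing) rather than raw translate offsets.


A sawhorse. A 117×995×62 mm beam (x, y, z) sits on two A-frame leg pairs. Each pair is two raked legs of 35×33 mm section (33 mm along y) splaying symmetrically in x. Each leg rises 804 mm vertically over 335 mm of horizontal reach and is 871 mm long along its own axis. Every leg's outer bottom edge rests on the floor and its outer top edge meets a bottom edge of the beam — the left legs (tilting toward +x) meet the beam's −x bottom edge, the right legs (their mirror images, tilting toward −x) meet its +x bottom edge — so the leg tops tuck under the beam, the beam's underside is 804 mm above the floor, and the feet are 787 mm apart outside-to-outside with the beam centred between them. The two leg pairs are set in 60 mm from either end of the beam.


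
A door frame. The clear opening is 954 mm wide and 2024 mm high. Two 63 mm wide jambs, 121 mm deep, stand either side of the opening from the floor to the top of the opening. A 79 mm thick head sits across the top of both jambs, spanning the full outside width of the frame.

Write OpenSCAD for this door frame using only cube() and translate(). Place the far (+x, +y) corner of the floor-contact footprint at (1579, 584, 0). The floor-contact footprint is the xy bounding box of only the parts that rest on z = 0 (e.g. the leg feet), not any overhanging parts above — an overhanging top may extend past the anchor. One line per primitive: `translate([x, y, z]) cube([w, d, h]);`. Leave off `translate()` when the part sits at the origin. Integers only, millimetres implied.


translate([499, 463, 0]) cube([63, 121, 2024]);
translate([1516, 463, 0]) cube([63, 121, 2024]);
translate([499, 463, 2024]) cube([1080, 121, 79]);


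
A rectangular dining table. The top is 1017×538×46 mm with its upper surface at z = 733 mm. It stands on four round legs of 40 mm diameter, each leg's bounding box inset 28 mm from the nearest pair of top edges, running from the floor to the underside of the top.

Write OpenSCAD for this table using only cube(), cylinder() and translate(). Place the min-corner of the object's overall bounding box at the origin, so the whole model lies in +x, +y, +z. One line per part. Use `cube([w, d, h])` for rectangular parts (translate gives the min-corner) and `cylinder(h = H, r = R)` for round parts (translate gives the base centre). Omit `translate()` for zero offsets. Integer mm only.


translate([0, 0, 687]) cube([1017, 538, 46]);
translate([48, 48, 0]) cylinder(h = 687, r = 20);
translate([969, 48, 0]) cylinder(h = 687, r = 20);
translate([48, 490, 0]) cylinder(h = 687, r = 20);
translate([969, 490, 0]) cylinder(h = 687, r = 20);


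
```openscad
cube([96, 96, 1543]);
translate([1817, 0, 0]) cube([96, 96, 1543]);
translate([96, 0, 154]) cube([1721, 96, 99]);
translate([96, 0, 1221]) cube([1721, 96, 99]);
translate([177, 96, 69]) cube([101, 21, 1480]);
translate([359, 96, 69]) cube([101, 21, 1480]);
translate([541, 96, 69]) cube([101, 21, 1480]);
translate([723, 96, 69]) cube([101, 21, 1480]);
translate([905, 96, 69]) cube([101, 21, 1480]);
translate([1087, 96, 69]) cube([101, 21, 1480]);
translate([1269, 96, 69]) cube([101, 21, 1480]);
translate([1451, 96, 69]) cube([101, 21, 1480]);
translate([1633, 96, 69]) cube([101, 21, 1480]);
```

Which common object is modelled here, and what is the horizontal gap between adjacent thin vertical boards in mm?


A fence section. The picket gap is 81 mm.

Two posts, two rails, 9 pickets — a fence section. Span 1721 mm holds 9 pickets of 101 mm with 10 equal gaps: ⌊(1721 − 9·101) / 10⌋ = 81 mm.


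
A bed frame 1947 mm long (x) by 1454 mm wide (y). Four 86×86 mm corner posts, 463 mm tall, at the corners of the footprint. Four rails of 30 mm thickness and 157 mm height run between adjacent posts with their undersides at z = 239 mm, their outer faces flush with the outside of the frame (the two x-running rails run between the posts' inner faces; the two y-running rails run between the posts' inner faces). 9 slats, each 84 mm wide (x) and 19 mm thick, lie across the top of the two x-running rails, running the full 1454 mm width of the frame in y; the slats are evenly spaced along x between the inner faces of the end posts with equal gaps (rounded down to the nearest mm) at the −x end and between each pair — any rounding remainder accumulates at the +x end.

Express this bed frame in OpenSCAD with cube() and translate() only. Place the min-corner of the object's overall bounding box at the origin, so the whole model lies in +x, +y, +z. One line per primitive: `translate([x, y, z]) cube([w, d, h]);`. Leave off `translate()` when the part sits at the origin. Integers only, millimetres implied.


cube([86, 86, 463]);
translate([0, 1368, 0]) cube([86, 86, 463]);
translate([1861, 0, 0]) cube([86, 86, 463]);
translate([1861, 1368, 0]) cube([86, 86, 463]);
translate([86, 0, 239]) cube([1775, 30, 157]);
translate([86, 1424, 239]) cube([1775, 30, 157]);
translate([0, 86, 239]) cube([30, 1282, 157]);
translate([1917, 86, 239]) cube([30, 1282, 157]);
translate([187, 0, 396]) cube([84, 1454, 19]);
translate([372, 0, 396]) cube([84, 1454, 19]);
translate([557, 0, 396]) cube([84, 1454, 19]);
translate([742, 0, 396]) cube([84, 1454, 19]);
translate([927, 0, 396]) cube([84, 1454, 19]);
translate([1112, 0, 396]) cube([84, 1454, 19]);
translate([1297, 0, 396]) cube([84, 1454, 19]);
translate([1482, 0, 396]) cube([84, 1454, 19]);
translate([1667, 0, 396]) cube([84, 1454, 19]);


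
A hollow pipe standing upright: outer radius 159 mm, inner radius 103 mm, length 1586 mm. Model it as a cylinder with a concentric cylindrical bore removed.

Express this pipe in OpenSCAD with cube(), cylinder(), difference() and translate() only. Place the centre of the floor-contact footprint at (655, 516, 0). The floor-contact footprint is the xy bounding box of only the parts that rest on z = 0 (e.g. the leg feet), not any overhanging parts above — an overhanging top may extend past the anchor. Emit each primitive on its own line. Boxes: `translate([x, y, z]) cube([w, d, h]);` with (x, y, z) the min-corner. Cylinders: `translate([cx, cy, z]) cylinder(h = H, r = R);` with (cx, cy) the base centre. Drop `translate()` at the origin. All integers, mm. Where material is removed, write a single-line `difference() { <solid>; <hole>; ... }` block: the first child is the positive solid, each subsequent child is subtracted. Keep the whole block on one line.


difference() { translate([655, 516, 0]) cylinder(h = 1586, r = 159); translate([655, 516, 0]) cylinder(h = 1586, r = 103); }


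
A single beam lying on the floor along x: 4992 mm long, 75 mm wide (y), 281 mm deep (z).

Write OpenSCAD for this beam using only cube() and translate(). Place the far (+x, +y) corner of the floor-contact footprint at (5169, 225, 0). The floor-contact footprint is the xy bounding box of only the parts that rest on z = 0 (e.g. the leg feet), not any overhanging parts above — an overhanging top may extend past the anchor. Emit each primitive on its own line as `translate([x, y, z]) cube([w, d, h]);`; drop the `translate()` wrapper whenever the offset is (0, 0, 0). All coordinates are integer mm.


translate([177, 150, 0]) cube([4992, 75, 281]);


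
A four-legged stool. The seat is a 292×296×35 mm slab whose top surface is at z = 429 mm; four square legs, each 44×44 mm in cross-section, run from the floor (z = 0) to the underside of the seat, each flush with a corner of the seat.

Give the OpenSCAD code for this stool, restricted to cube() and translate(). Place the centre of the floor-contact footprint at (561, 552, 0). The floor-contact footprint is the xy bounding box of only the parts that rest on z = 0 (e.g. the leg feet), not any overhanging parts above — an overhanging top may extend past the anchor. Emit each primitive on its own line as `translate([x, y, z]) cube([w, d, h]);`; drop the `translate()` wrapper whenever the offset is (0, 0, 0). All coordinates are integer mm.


translate([415, 404, 394]) cube([292, 296, 35]);
translate([415, 404, 0]) cube([44, 44, 394]);
translate([663, 404, 0]) cube([44, 44, 394]);
translate([415, 656, 0]) cube([44, 44, 394]);
translate([663, 656, 0]) cube([44, 44, 394]);


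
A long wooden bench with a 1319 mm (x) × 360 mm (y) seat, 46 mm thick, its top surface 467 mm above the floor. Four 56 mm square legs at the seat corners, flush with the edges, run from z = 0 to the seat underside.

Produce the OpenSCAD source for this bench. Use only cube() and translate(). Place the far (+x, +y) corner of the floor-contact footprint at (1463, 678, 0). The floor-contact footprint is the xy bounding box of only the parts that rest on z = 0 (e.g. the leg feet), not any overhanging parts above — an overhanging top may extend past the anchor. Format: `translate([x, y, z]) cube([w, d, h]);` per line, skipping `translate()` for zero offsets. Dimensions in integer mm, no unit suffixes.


// leg_h = 467 − 46 = 421
translate([144, 318, 421]) cube([1319, 360, 46]);
translate([144, 318, 0]) cube([56, 56, 421]);
translate([144, 622, 0]) cube([56, 56, 421]);
translate([1407, 318, 0]) cube([56, 56, 421]);
translate([1407, 622, 0]) cube([56, 56, 421]);


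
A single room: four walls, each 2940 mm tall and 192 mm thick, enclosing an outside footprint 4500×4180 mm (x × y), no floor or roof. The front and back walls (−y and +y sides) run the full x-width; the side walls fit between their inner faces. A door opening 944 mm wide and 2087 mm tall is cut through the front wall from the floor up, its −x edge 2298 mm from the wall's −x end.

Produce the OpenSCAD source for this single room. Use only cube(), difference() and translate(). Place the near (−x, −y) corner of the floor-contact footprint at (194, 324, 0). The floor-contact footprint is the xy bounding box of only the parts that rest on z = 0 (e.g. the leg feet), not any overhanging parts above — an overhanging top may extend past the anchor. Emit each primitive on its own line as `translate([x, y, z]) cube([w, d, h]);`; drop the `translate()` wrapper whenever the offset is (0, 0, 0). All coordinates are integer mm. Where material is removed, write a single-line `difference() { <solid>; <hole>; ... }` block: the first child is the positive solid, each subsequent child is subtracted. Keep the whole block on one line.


difference() { translate([194, 324, 0]) cube([4500, 192, 2940]); translate([2492, 324, 0]) cube([944, 192, 2087]); }
translate([194, 4312, 0]) cube([4500, 192, 2940]);
translate([194, 516, 0]) cube([192, 3796, 2940]);
translate([4502, 516, 0]) cube([192, 3796, 2940]);


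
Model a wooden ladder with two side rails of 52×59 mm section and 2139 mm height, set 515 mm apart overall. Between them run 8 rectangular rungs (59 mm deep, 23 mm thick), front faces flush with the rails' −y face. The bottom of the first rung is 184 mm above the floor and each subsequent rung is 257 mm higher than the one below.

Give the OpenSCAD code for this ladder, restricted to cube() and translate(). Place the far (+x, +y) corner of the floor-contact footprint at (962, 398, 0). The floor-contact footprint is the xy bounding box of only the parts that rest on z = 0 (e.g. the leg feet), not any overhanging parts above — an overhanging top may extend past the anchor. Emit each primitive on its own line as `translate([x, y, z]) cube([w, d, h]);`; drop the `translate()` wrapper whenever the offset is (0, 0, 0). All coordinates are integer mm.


translate([447, 339, 0]) cube([52, 59, 2139]);
translate([910, 339, 0]) cube([52, 59, 2139]);
translate([499, 339, 184]) cube([411, 59, 23]);
translate([499, 339, 441]) cube([411, 59, 23]);
translate([499, 339, 698]) cube([411, 59, 23]);
translate([499, 339, 955]) cube([411, 59, 23]);
translate([499, 339, 1212]) cube([411, 59, 23]);
translate([499, 339, 1469]) cube([411, 59, 23]);
translate([499, 339, 1726]) cube([411, 59, 23]);
translate([499, 339, 1983]) cube([411, 59, 23]);


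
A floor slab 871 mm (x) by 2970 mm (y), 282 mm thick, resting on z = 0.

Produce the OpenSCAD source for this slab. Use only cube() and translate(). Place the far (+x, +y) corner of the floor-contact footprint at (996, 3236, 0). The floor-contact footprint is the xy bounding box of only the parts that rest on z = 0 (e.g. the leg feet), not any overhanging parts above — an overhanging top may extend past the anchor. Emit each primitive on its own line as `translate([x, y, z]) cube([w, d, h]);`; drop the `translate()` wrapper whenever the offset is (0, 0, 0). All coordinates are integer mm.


translate([125, 266, 0]) cube([871, 2970, 282]);
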